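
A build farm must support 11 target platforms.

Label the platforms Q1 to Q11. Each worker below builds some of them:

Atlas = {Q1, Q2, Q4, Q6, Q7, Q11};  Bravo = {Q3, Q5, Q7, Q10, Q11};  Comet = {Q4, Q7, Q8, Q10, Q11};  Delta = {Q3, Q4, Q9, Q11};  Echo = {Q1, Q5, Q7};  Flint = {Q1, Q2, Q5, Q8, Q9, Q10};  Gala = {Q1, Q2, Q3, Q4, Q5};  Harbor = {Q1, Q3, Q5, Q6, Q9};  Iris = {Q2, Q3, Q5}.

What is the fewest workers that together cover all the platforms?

Atlas and Bravo and Flint together: Atlas ∪ Bravo ∪ Flint = {Q1, Q2, Q3, Q4, Q5, Q6, Q7, Q8, Q9, Q10, Q11} — every platform is covered.
No 2 of the 9 workers cover everything (all 36 combinations miss at least one platform), so 3 is optimal.

3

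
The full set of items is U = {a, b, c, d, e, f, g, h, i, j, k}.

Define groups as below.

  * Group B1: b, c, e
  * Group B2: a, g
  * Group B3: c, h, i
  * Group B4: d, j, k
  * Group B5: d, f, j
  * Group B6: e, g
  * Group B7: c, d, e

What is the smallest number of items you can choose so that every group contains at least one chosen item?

T = {c, d, g} meets every group (each contains at least one member of T), and |T| = 3.
The groups B1, B2, B4 are pairwise disjoint, so any hitting set needs a separate item for each — at least 3. Hence 3 is optimal.

3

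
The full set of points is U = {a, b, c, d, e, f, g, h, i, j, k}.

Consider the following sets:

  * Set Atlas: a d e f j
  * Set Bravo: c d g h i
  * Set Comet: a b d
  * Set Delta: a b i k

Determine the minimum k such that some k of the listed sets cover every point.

Take {Atlas, Bravo, Delta}. Their union is {a, b, c, d, e, f, g, h, i, j, k}, which is all 11 points.
Each set has at most 5 points, and 2·5 = 10 < 11 — so at least 3 sets are needed, and 3 is optimal.

3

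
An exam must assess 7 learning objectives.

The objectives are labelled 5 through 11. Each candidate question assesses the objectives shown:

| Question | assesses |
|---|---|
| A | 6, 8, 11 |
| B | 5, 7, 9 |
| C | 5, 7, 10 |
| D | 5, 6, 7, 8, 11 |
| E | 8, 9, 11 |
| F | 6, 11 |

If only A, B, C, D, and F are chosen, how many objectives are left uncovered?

Union of A, B, C, D, F = {5, 6, 7, 8, 9, 10, 11} — that's every objective, so 0 are uncovered.

0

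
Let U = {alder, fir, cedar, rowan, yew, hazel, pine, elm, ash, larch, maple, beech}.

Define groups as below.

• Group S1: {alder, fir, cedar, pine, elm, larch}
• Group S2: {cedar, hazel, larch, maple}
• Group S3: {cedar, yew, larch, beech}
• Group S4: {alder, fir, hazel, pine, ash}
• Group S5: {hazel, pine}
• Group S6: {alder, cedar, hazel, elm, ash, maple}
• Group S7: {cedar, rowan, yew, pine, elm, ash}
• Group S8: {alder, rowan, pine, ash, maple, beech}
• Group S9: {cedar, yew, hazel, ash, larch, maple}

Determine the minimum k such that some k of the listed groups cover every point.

Take {S1, S8, S9}. Their union is {alder, fir, cedar, rowan, yew, hazel, pine, elm, ash, larch, maple, beech}, which is all 12 points.
No 2 of the 9 groups cover everything (all 36 combinations miss at least one point), so 3 is optimal.

3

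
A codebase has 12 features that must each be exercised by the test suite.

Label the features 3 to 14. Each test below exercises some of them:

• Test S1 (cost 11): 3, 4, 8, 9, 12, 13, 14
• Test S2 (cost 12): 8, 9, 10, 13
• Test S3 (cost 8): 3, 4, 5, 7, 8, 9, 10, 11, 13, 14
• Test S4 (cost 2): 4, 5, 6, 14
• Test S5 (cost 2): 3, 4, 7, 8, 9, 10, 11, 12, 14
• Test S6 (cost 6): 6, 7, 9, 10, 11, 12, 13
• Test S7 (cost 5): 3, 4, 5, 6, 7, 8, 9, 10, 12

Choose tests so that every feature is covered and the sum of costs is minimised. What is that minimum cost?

10

S4, S5, S6 together cover every feature (S4 ∪ S5 ∪ S6 = {3, 4, 5, 6, 7, 8, 9, 10, 11, 12, 13, 14}); total cost 2 + 2 + 6 = 10.
No covering selection has total cost below 10.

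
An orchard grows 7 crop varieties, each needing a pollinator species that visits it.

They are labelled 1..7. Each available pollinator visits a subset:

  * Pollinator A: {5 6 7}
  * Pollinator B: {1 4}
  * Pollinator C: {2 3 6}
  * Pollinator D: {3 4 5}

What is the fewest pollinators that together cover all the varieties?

Take {A, B, C}. Their union is {1, 2, 3, 4, 5, 6, 7}, which is all 7 varieties.
Each pollinator has at most 3 varieties, and 2·3 = 6 < 7 — so at least 3 pollinators are needed, and 3 is optimal.

3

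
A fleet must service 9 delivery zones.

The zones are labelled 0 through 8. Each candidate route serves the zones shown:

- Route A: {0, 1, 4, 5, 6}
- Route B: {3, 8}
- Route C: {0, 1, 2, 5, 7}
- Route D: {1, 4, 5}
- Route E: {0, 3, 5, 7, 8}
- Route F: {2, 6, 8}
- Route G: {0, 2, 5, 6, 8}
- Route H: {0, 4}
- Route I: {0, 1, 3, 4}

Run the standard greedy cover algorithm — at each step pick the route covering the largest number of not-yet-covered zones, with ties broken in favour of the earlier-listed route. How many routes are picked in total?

Greedy: pick A (covers 5 new) → pick E (covers 3 new) → pick C (covers 1 new). Total picks: 3.

3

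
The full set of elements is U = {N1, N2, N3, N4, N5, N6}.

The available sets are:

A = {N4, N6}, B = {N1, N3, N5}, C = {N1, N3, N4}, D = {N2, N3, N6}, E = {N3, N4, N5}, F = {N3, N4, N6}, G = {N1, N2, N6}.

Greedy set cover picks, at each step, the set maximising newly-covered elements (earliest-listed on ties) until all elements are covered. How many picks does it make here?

3

Greedy: pick B (covers 3 new) → pick A (covers 2 new) → pick D (covers 1 new). Total picks: 3.
(The true minimum cover uses only 2 sets, so greedy is not optimal here.)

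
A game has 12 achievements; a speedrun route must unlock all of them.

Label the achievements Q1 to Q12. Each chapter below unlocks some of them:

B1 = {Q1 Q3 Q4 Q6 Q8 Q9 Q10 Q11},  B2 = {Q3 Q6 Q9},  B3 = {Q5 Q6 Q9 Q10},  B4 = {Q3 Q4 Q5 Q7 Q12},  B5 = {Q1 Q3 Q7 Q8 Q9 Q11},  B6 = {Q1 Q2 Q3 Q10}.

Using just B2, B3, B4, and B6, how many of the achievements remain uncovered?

Union of B2, B3, B4, B6 = {Q1, Q2, Q3, Q4, Q5, Q6, Q7, Q9, Q10, Q12}.
Not covered: Q8, Q11 — 2 achievements.

2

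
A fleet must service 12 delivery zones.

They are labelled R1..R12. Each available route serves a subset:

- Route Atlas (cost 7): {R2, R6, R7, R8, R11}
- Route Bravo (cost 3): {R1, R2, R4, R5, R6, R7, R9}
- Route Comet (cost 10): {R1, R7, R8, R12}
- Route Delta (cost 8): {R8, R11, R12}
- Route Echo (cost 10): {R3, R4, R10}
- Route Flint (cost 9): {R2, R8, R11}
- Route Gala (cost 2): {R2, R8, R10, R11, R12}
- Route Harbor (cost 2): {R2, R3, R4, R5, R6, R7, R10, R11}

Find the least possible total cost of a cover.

7

Bravo, Gala, Harbor together cover every zone (Bravo ∪ Gala ∪ Harbor = {R1, R2, R3, R4, R5, R6, R7, R8, R9, R10, R11, R12}); total cost 3 + 2 + 2 = 7.
No covering selection has total cost below 7.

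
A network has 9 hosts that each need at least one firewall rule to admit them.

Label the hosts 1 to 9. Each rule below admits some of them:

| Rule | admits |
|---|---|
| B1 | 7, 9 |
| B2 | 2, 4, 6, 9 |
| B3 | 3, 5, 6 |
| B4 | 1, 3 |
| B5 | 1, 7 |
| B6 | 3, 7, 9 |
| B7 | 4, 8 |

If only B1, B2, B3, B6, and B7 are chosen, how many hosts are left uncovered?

1

Union of B1, B2, B3, B6, B7 = {2, 3, 4, 5, 6, 7, 8, 9}.
Not covered: 1 — 1 host.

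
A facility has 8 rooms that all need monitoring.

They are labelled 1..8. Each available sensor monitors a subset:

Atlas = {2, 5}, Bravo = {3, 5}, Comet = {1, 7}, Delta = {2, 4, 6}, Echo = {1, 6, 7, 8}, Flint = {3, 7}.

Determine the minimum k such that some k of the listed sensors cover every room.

3

Bravo and Delta and Echo together: Bravo ∪ Delta ∪ Echo = {1, 2, 3, 4, 5, 6, 7, 8} — every room is covered.
Only Delta contains 4, so Delta is forced; the remaining 5 rooms need at least 2 more sensors (each remaining sensor adds at most 3) — so at least 3 sensors are needed, and 3 is optimal.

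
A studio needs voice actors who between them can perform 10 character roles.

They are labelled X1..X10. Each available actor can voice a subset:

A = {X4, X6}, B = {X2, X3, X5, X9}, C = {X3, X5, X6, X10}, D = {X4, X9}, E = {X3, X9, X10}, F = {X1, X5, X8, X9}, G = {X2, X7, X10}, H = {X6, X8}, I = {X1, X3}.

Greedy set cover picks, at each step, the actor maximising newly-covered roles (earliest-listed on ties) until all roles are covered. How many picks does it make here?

4

Greedy: pick B (covers 4 new) → pick A (covers 2 new) → pick F (covers 2 new) → pick G (covers 2 new). Total picks: 4.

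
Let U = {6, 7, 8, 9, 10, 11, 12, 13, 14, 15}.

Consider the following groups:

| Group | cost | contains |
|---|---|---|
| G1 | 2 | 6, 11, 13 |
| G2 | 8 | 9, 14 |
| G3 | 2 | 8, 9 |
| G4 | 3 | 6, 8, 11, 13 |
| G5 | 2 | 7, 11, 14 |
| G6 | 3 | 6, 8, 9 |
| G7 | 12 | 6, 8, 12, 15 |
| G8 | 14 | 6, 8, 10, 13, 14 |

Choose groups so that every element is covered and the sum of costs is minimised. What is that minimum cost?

30

G3, G5, G7, G8 together cover every element (G3 ∪ G5 ∪ G7 ∪ G8 = {6, 7, 8, 9, 10, 11, 12, 13, 14, 15}); total cost 2 + 2 + 12 + 14 = 30.
The greedy pick G1, G3, G5, G7, G8 costs 32; no covering selection beats 30.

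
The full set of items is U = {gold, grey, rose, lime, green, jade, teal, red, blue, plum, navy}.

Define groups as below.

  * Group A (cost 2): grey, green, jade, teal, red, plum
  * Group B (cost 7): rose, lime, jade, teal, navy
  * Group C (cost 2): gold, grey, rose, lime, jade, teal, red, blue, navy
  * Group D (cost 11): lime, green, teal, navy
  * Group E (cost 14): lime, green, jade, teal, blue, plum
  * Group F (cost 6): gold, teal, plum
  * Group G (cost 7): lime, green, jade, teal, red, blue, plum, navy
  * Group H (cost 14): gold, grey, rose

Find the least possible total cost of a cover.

4

A, C together cover every item (A ∪ C = {gold, grey, rose, lime, green, jade, teal, red, blue, plum, navy}); total cost 2 + 2 = 4.
No covering selection has total cost below 4.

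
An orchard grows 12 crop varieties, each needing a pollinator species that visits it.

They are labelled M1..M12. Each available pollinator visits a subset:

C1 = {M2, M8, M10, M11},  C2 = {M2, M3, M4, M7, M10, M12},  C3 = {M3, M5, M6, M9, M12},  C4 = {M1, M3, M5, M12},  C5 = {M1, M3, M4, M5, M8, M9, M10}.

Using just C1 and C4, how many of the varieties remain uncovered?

Union of C1, C4 = {M1, M2, M3, M5, M8, M10, M11, M12}.
Not covered: M4, M6, M7, M9 — 4 varieties.

4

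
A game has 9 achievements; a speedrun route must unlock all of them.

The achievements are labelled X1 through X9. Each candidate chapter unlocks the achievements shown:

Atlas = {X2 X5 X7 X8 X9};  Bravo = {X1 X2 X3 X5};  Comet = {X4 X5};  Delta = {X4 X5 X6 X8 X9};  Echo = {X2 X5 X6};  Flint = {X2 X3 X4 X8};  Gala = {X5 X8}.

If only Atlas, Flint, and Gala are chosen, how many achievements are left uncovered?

2

Union of Atlas, Flint, Gala = {X2, X3, X4, X5, X7, X8, X9}.
Not covered: X1, X6 — 2 achievements.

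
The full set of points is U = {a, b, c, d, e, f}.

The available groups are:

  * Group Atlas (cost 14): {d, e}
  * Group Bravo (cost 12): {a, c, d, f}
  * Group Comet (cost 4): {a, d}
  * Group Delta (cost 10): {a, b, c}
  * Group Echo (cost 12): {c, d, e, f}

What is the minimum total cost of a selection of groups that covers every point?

22

Delta, Echo together cover every point (Delta ∪ Echo = {a, b, c, d, e, f}); total cost 10 + 12 = 22.
The greedy pick Comet, Echo, Delta costs 26; no covering selection beats 22.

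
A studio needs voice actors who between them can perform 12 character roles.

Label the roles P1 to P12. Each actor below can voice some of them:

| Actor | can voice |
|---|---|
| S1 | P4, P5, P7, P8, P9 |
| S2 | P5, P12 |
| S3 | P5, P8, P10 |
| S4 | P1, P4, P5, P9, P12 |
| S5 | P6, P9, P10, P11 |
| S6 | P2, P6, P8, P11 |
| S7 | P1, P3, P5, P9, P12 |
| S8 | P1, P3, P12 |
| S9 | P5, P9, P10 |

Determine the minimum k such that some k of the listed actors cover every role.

S1 and S3 and S6 and S7 together: S1 ∪ S3 ∪ S6 ∪ S7 = {P1, P2, P3, P4, P5, P6, P7, P8, P9, P10, P11, P12} — every role is covered.
Only S1 contains P7, so S1 is forced; the remaining 7 roles need at least 3 more actors (each remaining actor adds at most 3) — so at least 4 actors are needed, and 4 is optimal.

4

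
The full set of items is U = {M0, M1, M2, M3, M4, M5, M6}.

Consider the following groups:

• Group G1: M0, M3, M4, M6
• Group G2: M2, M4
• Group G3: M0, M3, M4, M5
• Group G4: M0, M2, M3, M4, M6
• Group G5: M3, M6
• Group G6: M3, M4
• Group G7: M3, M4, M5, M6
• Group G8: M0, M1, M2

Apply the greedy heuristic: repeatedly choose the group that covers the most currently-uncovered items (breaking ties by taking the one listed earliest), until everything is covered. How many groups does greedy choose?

3

Greedy: pick G4 (covers 5 new) → pick G3 (covers 1 new) → pick G8 (covers 1 new). Total picks: 3.
(The true minimum cover uses only 2 groups, so greedy is not optimal here.)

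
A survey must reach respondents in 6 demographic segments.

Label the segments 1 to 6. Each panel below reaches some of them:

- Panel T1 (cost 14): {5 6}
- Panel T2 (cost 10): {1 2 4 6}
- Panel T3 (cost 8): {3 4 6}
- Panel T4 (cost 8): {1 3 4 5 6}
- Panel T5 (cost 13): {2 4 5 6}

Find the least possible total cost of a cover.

18

T2, T4 together cover every segment (T2 ∪ T4 = {1, 2, 3, 4, 5, 6}); total cost 10 + 8 = 18.
No covering selection has total cost below 18.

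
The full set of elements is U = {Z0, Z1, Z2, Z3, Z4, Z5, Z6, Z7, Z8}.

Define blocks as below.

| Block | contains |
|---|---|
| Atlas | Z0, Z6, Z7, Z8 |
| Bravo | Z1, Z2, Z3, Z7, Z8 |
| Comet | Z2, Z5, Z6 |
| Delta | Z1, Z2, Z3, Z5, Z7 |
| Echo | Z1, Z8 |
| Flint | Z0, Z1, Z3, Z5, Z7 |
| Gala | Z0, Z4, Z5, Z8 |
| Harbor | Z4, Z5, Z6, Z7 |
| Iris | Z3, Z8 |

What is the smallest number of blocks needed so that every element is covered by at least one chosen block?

Take {Delta, Gala, Harbor}. Their union is {Z0, Z1, Z2, Z3, Z4, Z5, Z6, Z7, Z8}, which is all 9 elements.
No 2 of the 9 blocks cover everything (all 36 combinations miss at least one element), so 3 is optimal.

3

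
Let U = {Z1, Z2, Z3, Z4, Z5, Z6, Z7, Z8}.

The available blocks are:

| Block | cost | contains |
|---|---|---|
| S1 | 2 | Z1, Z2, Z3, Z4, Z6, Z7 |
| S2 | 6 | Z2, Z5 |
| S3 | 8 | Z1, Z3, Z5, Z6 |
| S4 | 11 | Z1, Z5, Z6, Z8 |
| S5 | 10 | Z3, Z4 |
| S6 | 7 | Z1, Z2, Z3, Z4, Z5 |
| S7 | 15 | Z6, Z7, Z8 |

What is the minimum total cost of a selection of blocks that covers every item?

S1, S4 together cover every item (S1 ∪ S4 = {Z1, Z2, Z3, Z4, Z5, Z6, Z7, Z8}); total cost 2 + 11 = 13.
No covering selection has total cost below 13.

13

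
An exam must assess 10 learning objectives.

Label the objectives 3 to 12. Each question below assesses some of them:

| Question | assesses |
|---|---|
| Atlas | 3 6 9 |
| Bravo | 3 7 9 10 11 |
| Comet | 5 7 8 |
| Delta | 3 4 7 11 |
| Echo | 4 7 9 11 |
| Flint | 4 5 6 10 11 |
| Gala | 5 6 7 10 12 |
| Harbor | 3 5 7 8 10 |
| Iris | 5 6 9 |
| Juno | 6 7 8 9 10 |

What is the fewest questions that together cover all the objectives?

Delta and Gala and Juno together: Delta ∪ Gala ∪ Juno = {3, 4, 5, 6, 7, 8, 9, 10, 11, 12} — every objective is covered.
Only Gala contains 12, so Gala is forced; the remaining 5 objectives need at least 2 more questions (each remaining question adds at most 3) — so at least 3 questions are needed, and 3 is optimal.

3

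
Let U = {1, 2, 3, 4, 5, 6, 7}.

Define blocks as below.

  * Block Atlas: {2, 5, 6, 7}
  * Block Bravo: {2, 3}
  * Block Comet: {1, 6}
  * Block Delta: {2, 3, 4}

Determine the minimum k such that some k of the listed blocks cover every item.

3

Atlas and Comet and Delta together: Atlas ∪ Comet ∪ Delta = {1, 2, 3, 4, 5, 6, 7} — every item is covered.
Only Comet contains 1, so Comet is forced; the remaining 5 items need at least 2 more blocks (each remaining block adds at most 3) — so at least 3 blocks are needed, and 3 is optimal.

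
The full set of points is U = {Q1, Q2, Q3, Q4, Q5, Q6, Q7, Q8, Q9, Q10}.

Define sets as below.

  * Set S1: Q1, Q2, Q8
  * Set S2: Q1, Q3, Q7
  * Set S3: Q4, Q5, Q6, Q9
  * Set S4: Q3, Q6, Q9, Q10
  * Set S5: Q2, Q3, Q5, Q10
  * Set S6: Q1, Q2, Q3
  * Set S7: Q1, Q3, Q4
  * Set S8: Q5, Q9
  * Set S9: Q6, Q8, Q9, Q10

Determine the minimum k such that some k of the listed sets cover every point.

4

S2, S3, S5, and S9 cover everything between them: the union {Q1, Q2, Q3, Q4, Q5, Q6, Q7, Q8, Q9, Q10} is all of U.
No 3 of the 9 sets cover everything (all 84 combinations miss at least one point), so 4 is optimal.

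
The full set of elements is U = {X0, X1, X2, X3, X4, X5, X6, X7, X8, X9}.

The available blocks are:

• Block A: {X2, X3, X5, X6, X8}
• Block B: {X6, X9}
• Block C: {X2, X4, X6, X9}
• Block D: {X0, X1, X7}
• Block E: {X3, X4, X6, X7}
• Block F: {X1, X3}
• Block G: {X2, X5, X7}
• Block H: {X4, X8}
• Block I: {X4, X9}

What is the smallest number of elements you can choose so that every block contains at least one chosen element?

4

The 4 elements {X1, X4, X5, X6} hit every block.
The blocks B, F, G, H are pairwise disjoint, so any hitting set needs a separate element for each — at least 4. Hence 4 is optimal.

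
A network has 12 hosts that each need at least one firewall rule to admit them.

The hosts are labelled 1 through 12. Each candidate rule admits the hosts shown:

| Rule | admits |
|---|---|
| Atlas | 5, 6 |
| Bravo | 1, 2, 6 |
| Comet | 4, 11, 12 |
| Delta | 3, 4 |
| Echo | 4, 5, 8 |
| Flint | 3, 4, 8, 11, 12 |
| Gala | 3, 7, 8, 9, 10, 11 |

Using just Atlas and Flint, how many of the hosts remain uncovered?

Union of Atlas, Flint = {3, 4, 5, 6, 8, 11, 12}.
Not covered: 1, 2, 7, 9, 10 — 5 hosts.

5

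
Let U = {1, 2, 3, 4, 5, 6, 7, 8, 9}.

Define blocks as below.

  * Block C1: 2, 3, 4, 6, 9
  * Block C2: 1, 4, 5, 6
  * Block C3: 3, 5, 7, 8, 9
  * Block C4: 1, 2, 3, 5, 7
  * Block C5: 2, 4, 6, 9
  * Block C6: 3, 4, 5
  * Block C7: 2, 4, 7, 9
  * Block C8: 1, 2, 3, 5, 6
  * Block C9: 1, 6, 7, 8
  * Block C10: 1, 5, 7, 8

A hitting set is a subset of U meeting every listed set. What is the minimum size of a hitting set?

3

Take H = {1, 4, 7}. Each listed block contains at least one of these, so H is a hitting set of size 3.
No choice of 2 elements meets every block, so 3 is the minimum.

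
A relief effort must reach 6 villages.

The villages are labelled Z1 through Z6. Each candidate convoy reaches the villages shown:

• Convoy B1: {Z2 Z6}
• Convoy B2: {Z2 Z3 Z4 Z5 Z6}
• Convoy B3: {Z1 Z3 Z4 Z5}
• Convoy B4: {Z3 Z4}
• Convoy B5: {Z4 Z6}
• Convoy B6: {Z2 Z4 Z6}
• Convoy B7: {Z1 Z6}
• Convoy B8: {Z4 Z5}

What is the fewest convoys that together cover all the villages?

2

Take {B3, B6}. Their union is {Z1, Z2, Z3, Z4, Z5, Z6}, which is all 6 villages.
No single convoy has all 6 villages (the largest, B2, has 5), so 2 is optimal.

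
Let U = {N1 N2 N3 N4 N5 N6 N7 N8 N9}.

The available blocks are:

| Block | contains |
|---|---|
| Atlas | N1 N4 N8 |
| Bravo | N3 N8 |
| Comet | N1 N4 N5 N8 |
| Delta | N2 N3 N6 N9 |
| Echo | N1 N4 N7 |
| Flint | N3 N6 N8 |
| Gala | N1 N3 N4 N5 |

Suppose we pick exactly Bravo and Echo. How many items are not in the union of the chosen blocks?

4

Union of Bravo, Echo = {N1, N3, N4, N7, N8}.
Not covered: N2, N5, N6, N9 — 4 items.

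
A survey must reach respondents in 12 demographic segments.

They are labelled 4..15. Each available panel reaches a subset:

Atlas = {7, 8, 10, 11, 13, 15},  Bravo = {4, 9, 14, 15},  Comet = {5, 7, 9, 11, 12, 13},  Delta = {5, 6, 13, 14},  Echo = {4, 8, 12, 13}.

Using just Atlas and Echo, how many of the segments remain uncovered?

Union of Atlas, Echo = {4, 7, 8, 10, 11, 12, 13, 15}.
Not covered: 5, 6, 9, 14 — 4 segments.

4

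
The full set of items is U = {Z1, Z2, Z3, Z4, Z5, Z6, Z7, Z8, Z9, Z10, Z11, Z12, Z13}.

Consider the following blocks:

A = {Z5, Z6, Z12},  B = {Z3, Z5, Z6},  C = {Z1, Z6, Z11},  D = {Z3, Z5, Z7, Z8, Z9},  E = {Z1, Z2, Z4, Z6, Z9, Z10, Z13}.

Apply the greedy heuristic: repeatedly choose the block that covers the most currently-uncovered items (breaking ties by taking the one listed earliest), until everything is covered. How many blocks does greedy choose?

4

Greedy: pick E (covers 7 new) → pick D (covers 4 new) → pick A (covers 1 new) → pick C (covers 1 new). Total picks: 4.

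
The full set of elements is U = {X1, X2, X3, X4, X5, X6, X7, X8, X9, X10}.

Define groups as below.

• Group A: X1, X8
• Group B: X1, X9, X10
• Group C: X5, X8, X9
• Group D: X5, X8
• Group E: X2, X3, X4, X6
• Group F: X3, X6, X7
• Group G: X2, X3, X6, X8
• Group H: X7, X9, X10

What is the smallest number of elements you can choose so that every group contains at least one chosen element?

T = {X3, X8, X10} meets every group (each contains at least one member of T), and |T| = 3.
The groups B, D, F are pairwise disjoint, so any hitting set needs a separate element for each — at least 3. Hence 3 is optimal.

3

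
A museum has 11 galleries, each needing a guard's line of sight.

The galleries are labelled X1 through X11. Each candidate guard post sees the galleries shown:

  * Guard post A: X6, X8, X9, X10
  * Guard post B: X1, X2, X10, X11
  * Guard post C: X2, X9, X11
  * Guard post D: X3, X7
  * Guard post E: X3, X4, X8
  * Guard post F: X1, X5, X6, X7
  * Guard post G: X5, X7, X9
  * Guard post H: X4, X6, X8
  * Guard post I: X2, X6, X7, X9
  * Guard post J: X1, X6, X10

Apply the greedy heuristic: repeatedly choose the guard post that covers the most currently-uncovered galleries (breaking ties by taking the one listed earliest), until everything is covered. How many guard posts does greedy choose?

Greedy: pick A (covers 4 new) → pick B (covers 3 new) → pick D (covers 2 new) → pick E (covers 1 new) → pick F (covers 1 new). Total picks: 5.
(The true minimum cover uses only 4 guard posts, so greedy is not optimal here.)

5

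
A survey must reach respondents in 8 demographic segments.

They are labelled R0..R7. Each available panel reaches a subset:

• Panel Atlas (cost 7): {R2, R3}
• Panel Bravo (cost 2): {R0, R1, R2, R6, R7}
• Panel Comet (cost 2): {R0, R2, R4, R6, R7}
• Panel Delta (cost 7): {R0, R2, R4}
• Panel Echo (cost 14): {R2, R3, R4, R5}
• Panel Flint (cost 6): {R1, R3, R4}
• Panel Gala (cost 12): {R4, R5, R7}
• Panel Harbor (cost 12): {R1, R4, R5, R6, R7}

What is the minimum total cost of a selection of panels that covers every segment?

Bravo, Echo together cover every segment (Bravo ∪ Echo = {R0, R1, R2, R3, R4, R5, R6, R7}); total cost 2 + 14 = 16.
The greedy pick Bravo, Comet, Flint, Gala costs 22; no covering selection beats 16.

16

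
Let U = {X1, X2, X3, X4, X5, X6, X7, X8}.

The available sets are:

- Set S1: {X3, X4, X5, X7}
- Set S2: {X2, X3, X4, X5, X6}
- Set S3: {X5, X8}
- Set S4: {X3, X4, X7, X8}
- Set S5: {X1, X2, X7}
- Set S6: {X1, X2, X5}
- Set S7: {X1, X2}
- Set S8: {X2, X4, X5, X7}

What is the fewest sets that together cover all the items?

S2, S4, and S7 cover everything between them: the union {X1, X2, X3, X4, X5, X6, X7, X8} is all of U.
Only S2 contains X6, so S2 is forced; the remaining 3 items need at least 2 more sets (each remaining set adds at most 2) — so at least 3 sets are needed, and 3 is optimal.

3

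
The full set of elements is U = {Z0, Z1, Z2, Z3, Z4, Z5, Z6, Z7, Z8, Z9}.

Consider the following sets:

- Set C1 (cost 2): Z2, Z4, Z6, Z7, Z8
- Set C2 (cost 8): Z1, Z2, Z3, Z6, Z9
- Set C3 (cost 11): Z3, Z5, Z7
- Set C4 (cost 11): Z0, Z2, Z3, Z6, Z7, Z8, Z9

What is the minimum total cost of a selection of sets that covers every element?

C1, C2, C3, C4 together cover every element (C1 ∪ C2 ∪ C3 ∪ C4 = {Z0, Z1, Z2, Z3, Z4, Z5, Z6, Z7, Z8, Z9}); total cost 2 + 8 + 11 + 11 = 32.
No covering selection has total cost below 32.

32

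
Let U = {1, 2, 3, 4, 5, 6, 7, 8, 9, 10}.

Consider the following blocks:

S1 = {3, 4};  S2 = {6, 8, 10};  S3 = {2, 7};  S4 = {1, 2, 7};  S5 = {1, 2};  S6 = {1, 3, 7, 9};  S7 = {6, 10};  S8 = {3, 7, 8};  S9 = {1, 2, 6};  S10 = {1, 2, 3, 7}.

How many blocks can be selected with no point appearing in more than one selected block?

S5, S7, S8 are pairwise disjoint (S5={1,2}; S7={6,10}; S8={3,7,8}).
Every remaining block overlaps one of these, and no 4 of the listed blocks are pairwise disjoint, so 3 is the maximum.

3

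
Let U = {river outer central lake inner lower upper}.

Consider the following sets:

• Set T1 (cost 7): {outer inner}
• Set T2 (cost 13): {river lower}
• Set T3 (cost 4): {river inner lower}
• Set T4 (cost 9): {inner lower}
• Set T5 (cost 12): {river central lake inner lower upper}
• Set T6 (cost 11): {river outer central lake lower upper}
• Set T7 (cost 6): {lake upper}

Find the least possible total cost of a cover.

T3, T6 together cover every point (T3 ∪ T6 = {river, outer, central, lake, inner, lower, upper}); total cost 4 + 11 = 15.
No covering selection has total cost below 15.

15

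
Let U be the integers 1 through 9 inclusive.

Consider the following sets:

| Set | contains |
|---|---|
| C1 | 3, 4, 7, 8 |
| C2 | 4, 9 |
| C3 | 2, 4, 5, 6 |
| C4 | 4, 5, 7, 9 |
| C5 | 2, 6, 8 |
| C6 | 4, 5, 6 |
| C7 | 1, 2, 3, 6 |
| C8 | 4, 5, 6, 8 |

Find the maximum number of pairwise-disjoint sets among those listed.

2

C4, C5 are pairwise disjoint (C4={4,5,7,9}; C5={2,6,8}).
Every remaining set overlaps one of these, and no 3 of the listed sets are pairwise disjoint, so 2 is the maximum.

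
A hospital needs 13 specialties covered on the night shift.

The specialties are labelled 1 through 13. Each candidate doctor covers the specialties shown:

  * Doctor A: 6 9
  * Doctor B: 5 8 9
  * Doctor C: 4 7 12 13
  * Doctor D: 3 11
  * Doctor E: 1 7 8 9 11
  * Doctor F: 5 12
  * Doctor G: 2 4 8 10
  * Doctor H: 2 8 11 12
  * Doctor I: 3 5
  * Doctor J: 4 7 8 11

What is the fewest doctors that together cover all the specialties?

A and C and E and G and I together: A ∪ C ∪ E ∪ G ∪ I = {1, 2, 3, 4, 5, 6, 7, 8, 9, 10, 11, 12, 13} — every specialty is covered.
No 4 of the 10 doctors cover everything (all 210 combinations miss at least one specialty), so 5 is optimal.

5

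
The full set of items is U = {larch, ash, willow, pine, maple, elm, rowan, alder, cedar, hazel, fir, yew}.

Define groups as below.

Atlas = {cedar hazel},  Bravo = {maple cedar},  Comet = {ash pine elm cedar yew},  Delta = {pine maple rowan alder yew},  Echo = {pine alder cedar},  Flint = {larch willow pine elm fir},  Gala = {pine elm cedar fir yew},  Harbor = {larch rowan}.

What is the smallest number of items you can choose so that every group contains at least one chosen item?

3

H = {larch, rowan, cedar} meets every group (each contains at least one member of H), and |H| = 3.
No choice of 2 items meets every group, so 3 is the minimum.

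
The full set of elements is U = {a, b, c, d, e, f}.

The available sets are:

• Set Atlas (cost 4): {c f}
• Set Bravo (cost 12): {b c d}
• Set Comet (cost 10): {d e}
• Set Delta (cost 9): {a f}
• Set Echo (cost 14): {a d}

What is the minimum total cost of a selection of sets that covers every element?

31

Bravo, Comet, Delta together cover every element (Bravo ∪ Comet ∪ Delta = {a, b, c, d, e, f}); total cost 12 + 10 + 9 = 31.
The greedy pick Atlas, Comet, Delta, Bravo costs 35; no covering selection beats 31.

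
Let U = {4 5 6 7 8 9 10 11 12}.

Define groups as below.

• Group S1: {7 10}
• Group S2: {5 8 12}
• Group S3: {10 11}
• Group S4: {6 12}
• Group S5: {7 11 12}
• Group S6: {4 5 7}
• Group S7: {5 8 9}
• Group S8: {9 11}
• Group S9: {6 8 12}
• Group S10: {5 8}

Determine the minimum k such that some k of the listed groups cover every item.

S3, S6, S8, and S9 cover everything between them: the union {4, 5, 6, 7, 8, 9, 10, 11, 12} is all of U.
No 3 of the 10 groups cover everything (all 120 combinations miss at least one item), so 4 is optimal.

4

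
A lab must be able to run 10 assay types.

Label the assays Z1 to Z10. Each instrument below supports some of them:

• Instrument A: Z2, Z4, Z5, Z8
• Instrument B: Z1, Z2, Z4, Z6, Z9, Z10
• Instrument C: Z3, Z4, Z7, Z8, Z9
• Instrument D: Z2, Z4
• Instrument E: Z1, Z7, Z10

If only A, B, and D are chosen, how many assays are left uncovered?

2

Union of A, B, D = {Z1, Z2, Z4, Z5, Z6, Z8, Z9, Z10}.
Not covered: Z3, Z7 — 2 assays.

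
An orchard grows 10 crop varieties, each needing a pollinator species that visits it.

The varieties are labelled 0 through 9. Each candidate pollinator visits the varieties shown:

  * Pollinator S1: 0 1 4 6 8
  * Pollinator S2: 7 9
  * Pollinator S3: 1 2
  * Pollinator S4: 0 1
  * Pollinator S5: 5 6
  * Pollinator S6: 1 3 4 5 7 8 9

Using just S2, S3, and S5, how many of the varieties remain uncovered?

4

Union of S2, S3, S5 = {1, 2, 5, 6, 7, 9}.
Not covered: 0, 3, 4, 8 — 4 varieties.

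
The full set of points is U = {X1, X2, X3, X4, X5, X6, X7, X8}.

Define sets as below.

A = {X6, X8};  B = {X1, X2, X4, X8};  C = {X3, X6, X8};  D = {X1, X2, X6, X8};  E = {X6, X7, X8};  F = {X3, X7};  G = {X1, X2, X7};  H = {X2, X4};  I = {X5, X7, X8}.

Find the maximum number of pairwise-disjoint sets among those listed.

A, F, H are pairwise disjoint (A={X6,X8}; F={X3,X7}; H={X2,X4}).
Every remaining set overlaps one of these, and no 4 of the listed sets are pairwise disjoint, so 3 is the maximum.

3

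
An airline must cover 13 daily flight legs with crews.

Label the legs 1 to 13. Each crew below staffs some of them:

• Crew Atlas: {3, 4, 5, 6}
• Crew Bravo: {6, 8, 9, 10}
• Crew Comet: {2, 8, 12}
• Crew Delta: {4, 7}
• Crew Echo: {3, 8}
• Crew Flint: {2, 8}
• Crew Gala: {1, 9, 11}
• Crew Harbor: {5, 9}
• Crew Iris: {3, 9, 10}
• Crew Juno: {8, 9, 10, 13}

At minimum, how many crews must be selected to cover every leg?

5

Atlas and Comet and Delta and Gala and Juno together: Atlas ∪ Comet ∪ Delta ∪ Gala ∪ Juno = {1, 2, 3, 4, 5, 6, 7, 8, 9, 10, 11, 12, 13} — every leg is covered.
No 4 of the 10 crews cover everything (all 210 combinations miss at least one leg), so 5 is optimal.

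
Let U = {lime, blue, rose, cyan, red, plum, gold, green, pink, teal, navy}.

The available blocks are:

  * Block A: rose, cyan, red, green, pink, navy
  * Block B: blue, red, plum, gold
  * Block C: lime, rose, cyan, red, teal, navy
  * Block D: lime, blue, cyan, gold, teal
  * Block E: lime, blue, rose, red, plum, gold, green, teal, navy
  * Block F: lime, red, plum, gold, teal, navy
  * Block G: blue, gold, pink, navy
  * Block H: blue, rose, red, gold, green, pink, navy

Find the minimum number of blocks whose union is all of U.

Take {A, E}. Their union is {lime, blue, rose, cyan, red, plum, gold, green, pink, teal, navy}, which is all 11 elements.
No single block has all 11 elements (the largest, E, has 9), so 2 is optimal.

2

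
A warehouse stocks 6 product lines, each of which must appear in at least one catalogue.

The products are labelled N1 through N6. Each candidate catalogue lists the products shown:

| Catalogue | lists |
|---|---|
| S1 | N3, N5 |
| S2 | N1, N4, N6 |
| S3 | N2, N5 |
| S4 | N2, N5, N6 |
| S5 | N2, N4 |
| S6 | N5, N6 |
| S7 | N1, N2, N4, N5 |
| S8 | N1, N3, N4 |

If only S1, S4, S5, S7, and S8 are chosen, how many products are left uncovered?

Union of S1, S4, S5, S7, S8 = {N1, N2, N3, N4, N5, N6} — that's every product, so 0 are uncovered.

0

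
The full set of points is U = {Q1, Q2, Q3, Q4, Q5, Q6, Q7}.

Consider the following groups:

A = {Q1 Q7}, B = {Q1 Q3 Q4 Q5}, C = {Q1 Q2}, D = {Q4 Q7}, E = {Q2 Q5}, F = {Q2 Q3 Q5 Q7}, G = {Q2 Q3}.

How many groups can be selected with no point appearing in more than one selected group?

2

A, E are pairwise disjoint (A={Q1,Q7}; E={Q2,Q5}).
Every remaining group overlaps one of these, and no 3 of the listed groups are pairwise disjoint, so 2 is the maximum.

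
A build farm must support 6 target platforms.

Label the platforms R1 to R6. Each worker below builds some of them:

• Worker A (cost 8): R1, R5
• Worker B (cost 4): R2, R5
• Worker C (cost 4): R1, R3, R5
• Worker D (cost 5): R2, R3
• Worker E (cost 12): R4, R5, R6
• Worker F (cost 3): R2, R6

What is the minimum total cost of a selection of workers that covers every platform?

C, E, F together cover every platform (C ∪ E ∪ F = {R1, R2, R3, R4, R5, R6}); total cost 4 + 12 + 3 = 19.
No covering selection has total cost below 19.

19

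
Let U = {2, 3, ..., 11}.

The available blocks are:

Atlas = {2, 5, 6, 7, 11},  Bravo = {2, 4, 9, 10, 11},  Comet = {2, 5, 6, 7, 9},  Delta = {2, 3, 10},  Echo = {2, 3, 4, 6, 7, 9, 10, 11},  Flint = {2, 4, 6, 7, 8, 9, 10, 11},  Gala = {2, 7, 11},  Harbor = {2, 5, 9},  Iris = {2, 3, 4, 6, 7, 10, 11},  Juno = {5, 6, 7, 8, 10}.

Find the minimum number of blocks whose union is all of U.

Echo and Juno cover everything between them: the union {2, 3, 4, 5, 6, 7, 8, 9, 10, 11} is all of U.
No single block has all 10 items (the largest, Echo, has 8), so 2 is optimal.

2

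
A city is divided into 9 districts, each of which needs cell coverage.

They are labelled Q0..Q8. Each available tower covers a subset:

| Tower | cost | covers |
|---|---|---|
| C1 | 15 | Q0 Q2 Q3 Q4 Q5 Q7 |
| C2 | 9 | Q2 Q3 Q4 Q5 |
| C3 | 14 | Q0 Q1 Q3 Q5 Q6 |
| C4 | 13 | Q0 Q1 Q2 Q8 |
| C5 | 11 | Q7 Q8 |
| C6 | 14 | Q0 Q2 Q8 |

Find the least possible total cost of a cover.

34

C2, C3, C5 together cover every district (C2 ∪ C3 ∪ C5 = {Q0, Q1, Q2, Q3, Q4, Q5, Q6, Q7, Q8}); total cost 9 + 14 + 11 = 34.
The greedy pick C2, C4, C5, C3 costs 47; no covering selection beats 34.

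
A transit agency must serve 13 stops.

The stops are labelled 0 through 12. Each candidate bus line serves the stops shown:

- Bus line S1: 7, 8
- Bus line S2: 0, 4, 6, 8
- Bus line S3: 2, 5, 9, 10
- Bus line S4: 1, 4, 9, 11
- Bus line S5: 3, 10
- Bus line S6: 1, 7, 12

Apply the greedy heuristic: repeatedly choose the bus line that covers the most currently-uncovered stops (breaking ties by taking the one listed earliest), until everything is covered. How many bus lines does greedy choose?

5

Greedy: pick S2 (covers 4 new) → pick S3 (covers 4 new) → pick S6 (covers 3 new) → pick S4 (covers 1 new) → pick S5 (covers 1 new). Total picks: 5.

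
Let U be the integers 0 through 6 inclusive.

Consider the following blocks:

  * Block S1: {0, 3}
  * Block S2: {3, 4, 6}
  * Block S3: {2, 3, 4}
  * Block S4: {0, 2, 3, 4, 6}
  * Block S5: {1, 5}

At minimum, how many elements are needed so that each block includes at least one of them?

2

The 2 elements {3, 5} hit every block.
The blocks S1, S5 are pairwise disjoint, so any hitting set needs a separate element for each — at least 2. Hence 2 is optimal.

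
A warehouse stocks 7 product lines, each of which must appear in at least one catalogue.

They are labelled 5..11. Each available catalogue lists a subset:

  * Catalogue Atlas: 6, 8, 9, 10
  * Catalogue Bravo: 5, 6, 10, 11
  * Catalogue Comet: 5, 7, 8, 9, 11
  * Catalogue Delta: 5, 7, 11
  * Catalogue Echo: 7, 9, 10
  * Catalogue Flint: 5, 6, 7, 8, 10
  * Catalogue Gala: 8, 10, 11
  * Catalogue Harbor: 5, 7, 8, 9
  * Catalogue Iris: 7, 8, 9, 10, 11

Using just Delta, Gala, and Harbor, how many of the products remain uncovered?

1

Union of Delta, Gala, Harbor = {5, 7, 8, 9, 10, 11}.
Not covered: 6 — 1 product.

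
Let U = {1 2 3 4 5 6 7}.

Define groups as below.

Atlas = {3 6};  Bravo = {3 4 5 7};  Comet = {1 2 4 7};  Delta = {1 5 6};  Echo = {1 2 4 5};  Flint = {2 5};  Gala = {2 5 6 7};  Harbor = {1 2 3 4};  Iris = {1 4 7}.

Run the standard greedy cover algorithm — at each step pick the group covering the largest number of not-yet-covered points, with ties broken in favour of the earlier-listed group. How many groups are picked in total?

3

Greedy: pick Bravo (covers 4 new) → pick Comet (covers 2 new) → pick Atlas (covers 1 new). Total picks: 3.
(The true minimum cover uses only 2 groups, so greedy is not optimal here.)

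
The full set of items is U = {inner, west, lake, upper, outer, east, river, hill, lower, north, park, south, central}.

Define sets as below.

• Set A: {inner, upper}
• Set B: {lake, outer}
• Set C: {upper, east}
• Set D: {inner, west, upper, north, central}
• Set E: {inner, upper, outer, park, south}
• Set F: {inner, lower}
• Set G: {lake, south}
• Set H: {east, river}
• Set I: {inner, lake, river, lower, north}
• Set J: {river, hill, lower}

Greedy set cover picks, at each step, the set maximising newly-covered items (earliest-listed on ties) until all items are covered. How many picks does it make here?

Greedy: pick D (covers 5 new) → pick E (covers 3 new) → pick I (covers 3 new) → pick C (covers 1 new) → pick J (covers 1 new). Total picks: 5.

5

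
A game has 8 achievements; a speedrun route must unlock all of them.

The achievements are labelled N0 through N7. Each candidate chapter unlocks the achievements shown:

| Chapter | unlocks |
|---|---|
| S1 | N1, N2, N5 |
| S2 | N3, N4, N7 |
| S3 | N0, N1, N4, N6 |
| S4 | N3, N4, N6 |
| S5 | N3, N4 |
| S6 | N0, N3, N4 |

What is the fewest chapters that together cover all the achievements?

Take {S1, S2, S3}. Their union is {N0, N1, N2, N3, N4, N5, N6, N7}, which is all 8 achievements.
Only S1 contains N2, so S1 is forced; the remaining 5 achievements need at least 2 more chapters (each remaining chapter adds at most 3) — so at least 3 chapters are needed, and 3 is optimal.

3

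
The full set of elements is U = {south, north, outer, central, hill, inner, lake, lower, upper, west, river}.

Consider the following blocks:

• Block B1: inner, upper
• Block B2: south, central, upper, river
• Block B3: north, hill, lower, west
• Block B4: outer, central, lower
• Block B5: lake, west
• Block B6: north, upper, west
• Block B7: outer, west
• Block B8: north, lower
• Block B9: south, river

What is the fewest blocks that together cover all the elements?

Take {B1, B2, B3, B5, B7}. Their union is {south, north, outer, central, hill, inner, lake, lower, upper, west, river}, which is all 11 elements.
No 4 of the 9 blocks cover everything (all 126 combinations miss at least one element), so 5 is optimal.

5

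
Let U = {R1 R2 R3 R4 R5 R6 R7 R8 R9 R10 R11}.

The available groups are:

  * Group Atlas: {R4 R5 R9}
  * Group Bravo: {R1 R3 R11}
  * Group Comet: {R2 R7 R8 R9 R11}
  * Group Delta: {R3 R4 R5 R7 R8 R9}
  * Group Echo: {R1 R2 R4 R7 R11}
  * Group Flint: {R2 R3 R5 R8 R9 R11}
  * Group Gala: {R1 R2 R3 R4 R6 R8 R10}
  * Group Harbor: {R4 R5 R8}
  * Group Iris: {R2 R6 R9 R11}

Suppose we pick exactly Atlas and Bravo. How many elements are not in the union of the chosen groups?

Union of Atlas, Bravo = {R1, R3, R4, R5, R9, R11}.
Not covered: R2, R6, R7, R8, R10 — 5 elements.

5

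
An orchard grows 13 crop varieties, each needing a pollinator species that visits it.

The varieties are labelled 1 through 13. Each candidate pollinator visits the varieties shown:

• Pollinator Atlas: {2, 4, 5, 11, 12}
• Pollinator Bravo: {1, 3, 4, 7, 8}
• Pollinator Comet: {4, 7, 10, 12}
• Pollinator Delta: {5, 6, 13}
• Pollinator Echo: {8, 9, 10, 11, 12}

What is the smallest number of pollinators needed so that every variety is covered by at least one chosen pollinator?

Take {Atlas, Bravo, Delta, Echo}. Their union is {1, 2, 3, 4, 5, 6, 7, 8, 9, 10, 11, 12, 13}, which is all 13 varieties.
No 3 of the 5 pollinators cover everything (all 10 combinations miss at least one variety), so 4 is optimal.

4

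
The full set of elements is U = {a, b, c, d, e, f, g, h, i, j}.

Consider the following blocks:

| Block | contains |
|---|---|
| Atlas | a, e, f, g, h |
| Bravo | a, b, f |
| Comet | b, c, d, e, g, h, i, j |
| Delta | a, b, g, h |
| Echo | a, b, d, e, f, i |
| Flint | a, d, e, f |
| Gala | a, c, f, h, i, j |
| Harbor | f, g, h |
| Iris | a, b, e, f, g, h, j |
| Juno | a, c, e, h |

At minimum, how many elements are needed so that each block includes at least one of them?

2

T = {f, h} meets every block (each contains at least one member of T), and |T| = 2.
No single element lies in every block, so at least 2 are needed and 2 is optimal.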